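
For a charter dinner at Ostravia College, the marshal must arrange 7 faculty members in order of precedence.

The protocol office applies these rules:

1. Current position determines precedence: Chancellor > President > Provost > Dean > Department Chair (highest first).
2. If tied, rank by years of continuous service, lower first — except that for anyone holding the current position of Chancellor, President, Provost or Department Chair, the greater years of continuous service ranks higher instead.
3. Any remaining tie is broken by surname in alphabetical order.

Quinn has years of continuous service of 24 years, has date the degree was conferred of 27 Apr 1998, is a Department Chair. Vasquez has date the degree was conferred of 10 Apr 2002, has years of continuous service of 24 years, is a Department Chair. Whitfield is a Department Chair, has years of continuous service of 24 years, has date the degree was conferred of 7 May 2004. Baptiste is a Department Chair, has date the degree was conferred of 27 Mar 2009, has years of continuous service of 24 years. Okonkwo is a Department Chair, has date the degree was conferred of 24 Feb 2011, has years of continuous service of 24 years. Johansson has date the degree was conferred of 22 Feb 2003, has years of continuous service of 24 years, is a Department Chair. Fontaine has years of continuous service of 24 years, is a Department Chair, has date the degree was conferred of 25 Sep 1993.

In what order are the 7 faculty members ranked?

Baptiste, Fontaine, Johansson, Okonkwo, Quinn, Vasquez, Whitfield

By current position: Baptiste, Fontaine, Johansson, Okonkwo, Quinn, Vasquez and Whitfield (Department Chair).
Baptiste, Fontaine, Johansson, Okonkwo, Quinn, Vasquez and Whitfield all have years of continuous service 24 years, so the next rule applies.
Among Baptiste, Fontaine, Johansson, Okonkwo, Quinn, Vasquez and Whitfield, alphabetically by surname: Baptiste before Fontaine before Johansson before Okonkwo before Quinn before Vasquez before Whitfield.
Full order: Baptiste, Fontaine, Johansson, Okonkwo, Quinn, Vasquez, Whitfield.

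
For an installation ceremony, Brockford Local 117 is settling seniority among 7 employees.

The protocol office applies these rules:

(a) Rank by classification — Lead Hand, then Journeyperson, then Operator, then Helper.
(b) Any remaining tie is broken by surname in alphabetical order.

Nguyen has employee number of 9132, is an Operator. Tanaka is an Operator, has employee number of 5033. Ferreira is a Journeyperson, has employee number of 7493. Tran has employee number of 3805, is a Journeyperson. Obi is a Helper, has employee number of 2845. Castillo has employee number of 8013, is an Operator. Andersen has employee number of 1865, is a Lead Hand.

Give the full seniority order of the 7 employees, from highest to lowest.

Andersen, Ferreira, Tran, Castillo, Nguyen, Tanaka, Obi

By classification: Andersen (Lead Hand); then Ferreira and Tran (Journeyperson); then Castillo, Nguyen and Tanaka (Operator); then Obi (Helper).
Among Ferreira and Tran, alphabetically by surname: Ferreira before Tran.
Among Castillo, Nguyen and Tanaka, alphabetically by surname: Castillo before Nguyen before Tanaka.
Full order: Andersen, Ferreira, Tran, Castillo, Nguyen, Tanaka, Obi.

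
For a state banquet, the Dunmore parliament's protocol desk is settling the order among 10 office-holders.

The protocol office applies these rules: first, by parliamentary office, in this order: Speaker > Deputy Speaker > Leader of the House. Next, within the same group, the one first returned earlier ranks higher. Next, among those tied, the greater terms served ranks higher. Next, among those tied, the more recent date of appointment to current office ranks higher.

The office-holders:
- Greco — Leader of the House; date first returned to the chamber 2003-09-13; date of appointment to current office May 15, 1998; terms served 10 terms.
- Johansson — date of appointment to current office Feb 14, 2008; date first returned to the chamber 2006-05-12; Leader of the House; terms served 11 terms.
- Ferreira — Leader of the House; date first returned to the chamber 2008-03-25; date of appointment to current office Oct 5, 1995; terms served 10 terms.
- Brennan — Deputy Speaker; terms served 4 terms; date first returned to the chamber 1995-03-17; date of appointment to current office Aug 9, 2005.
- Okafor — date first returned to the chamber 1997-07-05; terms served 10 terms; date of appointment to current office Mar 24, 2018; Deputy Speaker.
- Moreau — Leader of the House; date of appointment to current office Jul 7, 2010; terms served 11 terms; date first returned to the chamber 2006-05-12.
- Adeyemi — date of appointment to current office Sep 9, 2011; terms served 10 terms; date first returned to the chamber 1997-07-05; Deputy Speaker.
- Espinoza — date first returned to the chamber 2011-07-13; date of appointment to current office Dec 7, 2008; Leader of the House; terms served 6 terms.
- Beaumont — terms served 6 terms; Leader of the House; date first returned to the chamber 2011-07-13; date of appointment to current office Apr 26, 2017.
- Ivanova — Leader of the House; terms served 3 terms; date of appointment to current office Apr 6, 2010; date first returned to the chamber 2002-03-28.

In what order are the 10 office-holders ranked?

Brennan, Okafor, Adeyemi, Ivanova, Greco, Moreau, Johansson, Ferreira, Beaumont, Espinoza

By parliamentary office: Brennan, Okafor and Adeyemi (Deputy Speaker); then Ivanova, Greco, Moreau, Johansson, Ferreira, Beaumont and Espinoza (Leader of the House).
Among Brennan, Okafor and Adeyemi, by date first returned to the chamber (earlier first): Brennan (1995-03-17) before Okafor and Adeyemi (1997-07-05).
Okafor and Adeyemi both have terms served 10 terms, so the next rule applies.
Among Okafor and Adeyemi, by date of appointment to current office (later first): Okafor (Mar 24, 2018) before Adeyemi (Sep 9, 2011).
Among Ivanova, Greco, Moreau, Johansson, Ferreira, Beaumont and Espinoza, by date first returned to the chamber (earlier first): Ivanova (2002-03-28) before Greco (2003-09-13) before Moreau and Johansson (2006-05-12) before Ferreira (2008-03-25) before Beaumont and Espinoza (2011-07-13).
Moreau and Johansson both have terms served 11 terms, so the next rule applies.
Among Moreau and Johansson, by date of appointment to current office (later first): Moreau (Jul 7, 2010) before Johansson (Feb 14, 2008).
Beaumont and Espinoza both have terms served 6 terms, so the next rule applies.
Among Beaumont and Espinoza, by date of appointment to current office (later first): Beaumont (Apr 26, 2017) before Espinoza (Dec 7, 2008).
Full order: Brennan, Okafor, Adeyemi, Ivanova, Greco, Moreau, Johansson, Ferreira, Beaumont, Espinoza.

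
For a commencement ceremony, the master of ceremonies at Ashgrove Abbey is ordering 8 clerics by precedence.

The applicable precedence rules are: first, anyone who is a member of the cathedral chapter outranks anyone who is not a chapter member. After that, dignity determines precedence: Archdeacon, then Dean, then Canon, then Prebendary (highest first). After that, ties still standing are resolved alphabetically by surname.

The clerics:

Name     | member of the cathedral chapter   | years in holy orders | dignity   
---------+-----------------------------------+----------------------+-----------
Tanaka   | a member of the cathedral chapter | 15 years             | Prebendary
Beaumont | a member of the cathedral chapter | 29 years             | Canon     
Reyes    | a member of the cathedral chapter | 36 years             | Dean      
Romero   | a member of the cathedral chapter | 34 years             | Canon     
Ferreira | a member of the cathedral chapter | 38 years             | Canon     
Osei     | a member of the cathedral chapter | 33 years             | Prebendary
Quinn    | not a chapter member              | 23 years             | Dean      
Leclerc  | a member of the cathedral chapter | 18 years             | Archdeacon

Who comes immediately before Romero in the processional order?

By the first rule: Leclerc, Reyes, Beaumont, Ferreira, Romero, Osei and Tanaka (each a member of the cathedral chapter); then Quinn (not a chapter member).
Among Leclerc, Reyes, Beaumont, Ferreira, Romero, Osei and Tanaka, by dignity: Leclerc (Archdeacon) before Reyes (Dean) before Beaumont, Ferreira and Romero (Canon) before Osei and Tanaka (Prebendary).
Among Beaumont, Ferreira and Romero, alphabetically by surname: Beaumont before Ferreira before Romero.
Among Osei and Tanaka, alphabetically by surname: Osei before Tanaka.
Order: Leclerc, Reyes, Beaumont, Ferreira, Romero, Osei, Tanaka, Quinn.

Ferreira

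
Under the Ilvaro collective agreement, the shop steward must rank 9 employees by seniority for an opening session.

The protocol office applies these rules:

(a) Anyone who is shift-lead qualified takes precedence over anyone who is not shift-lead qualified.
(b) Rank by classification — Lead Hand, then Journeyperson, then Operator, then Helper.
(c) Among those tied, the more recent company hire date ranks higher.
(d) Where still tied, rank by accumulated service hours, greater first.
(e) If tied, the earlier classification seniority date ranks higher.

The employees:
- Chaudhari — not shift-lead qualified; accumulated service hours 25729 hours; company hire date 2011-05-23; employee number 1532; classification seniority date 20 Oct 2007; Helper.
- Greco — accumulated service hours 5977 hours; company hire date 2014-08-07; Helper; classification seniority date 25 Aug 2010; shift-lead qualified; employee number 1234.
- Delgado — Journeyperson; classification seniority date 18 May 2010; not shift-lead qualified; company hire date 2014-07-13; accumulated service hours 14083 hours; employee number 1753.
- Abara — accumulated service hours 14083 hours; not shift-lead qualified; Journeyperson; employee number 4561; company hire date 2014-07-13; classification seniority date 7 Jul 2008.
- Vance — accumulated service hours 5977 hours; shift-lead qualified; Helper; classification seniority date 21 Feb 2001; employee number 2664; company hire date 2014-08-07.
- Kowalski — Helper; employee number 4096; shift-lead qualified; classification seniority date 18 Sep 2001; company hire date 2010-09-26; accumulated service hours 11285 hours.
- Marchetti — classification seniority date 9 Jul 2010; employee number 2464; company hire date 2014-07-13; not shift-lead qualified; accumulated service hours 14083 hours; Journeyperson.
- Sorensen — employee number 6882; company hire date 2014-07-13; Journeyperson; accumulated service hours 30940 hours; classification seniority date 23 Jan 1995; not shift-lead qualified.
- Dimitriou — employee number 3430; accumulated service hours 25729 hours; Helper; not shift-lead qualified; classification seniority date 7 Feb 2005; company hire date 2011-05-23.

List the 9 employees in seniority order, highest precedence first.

By the first rule: Vance, Greco and Kowalski (each shift-lead qualified); then Sorensen, Abara, Delgado, Marchetti, Dimitriou and Chaudhari (each not shift-lead qualified).
Vance, Greco and Kowalski are each Helper, so the next rule applies.
Among Vance, Greco and Kowalski, by company hire date (later first): Vance and Greco (2014-08-07) before Kowalski (2010-09-26).
Vance and Greco both have accumulated service hours 5977 hours, so the next rule applies.
Among Vance and Greco, by classification seniority date (earlier first): Vance (21 Feb 2001) before Greco (25 Aug 2010).
Among Sorensen, Abara, Delgado, Marchetti, Dimitriou and Chaudhari, by classification: Sorensen, Abara, Delgado and Marchetti (Journeyperson) before Dimitriou and Chaudhari (Helper).
Sorensen, Abara, Delgado and Marchetti all have company hire date 2014-07-13, so the next rule applies.
Among Sorensen, Abara, Delgado and Marchetti, by accumulated service hours (higher first): Sorensen (30940 hours) before Abara, Delgado and Marchetti (14083 hours).
Among Abara, Delgado and Marchetti, by classification seniority date (earlier first): Abara (7 Jul 2008) before Delgado (18 May 2010) before Marchetti (9 Jul 2010).
Dimitriou and Chaudhari both have company hire date 2011-05-23, so the next rule applies.
Dimitriou and Chaudhari both have accumulated service hours 25729 hours, so the next rule applies.
Among Dimitriou and Chaudhari, by classification seniority date (earlier first): Dimitriou (7 Feb 2005) before Chaudhari (20 Oct 2007).
Full order: Vance, Greco, Kowalski, Sorensen, Abara, Delgado, Marchetti, Dimitriou, Chaudhari.

Vance, Greco, Kowalski, Sorensen, Abara, Delgado, Marchetti, Dimitriou, Chaudhari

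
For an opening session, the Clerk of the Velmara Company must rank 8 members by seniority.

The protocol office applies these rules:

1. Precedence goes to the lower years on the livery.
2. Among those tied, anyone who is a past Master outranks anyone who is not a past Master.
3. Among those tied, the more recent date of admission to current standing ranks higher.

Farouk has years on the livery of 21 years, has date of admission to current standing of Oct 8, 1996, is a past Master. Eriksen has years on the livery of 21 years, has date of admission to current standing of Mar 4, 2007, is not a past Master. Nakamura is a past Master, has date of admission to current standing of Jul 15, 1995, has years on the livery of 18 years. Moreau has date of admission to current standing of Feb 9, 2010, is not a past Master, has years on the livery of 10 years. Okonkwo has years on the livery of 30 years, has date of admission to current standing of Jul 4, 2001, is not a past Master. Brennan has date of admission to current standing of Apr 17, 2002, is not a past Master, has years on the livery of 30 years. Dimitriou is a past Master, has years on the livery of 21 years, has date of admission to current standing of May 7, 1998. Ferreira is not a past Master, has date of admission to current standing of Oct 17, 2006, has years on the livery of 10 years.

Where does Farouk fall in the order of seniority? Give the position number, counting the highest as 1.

By years on the livery (lower first): Moreau and Ferreira (both 10 years); then Nakamura (18 years); then Dimitriou, Farouk and Eriksen (each 21 years); then Brennan and Okonkwo (both 30 years).
Moreau and Ferreira are each not a past Master, so the next rule applies.
Among Moreau and Ferreira, by date of admission to current standing (later first): Moreau (Feb 9, 2010) before Ferreira (Oct 17, 2006).
Among Dimitriou, Farouk and Eriksen, a past Master before not a past Master: Dimitriou and Farouk (a past Master) before Eriksen (not a past Master).
Among Dimitriou and Farouk, by date of admission to current standing (later first): Dimitriou (May 7, 1998) before Farouk (Oct 8, 1996).
Brennan and Okonkwo are each not a past Master, so the next rule applies.
Among Brennan and Okonkwo, by date of admission to current standing (later first): Brennan (Apr 17, 2002) before Okonkwo (Jul 4, 2001).
Order: Moreau, Ferreira, Nakamura, Dimitriou, Farouk, Eriksen, Brennan, Okonkwo. So position 5.

5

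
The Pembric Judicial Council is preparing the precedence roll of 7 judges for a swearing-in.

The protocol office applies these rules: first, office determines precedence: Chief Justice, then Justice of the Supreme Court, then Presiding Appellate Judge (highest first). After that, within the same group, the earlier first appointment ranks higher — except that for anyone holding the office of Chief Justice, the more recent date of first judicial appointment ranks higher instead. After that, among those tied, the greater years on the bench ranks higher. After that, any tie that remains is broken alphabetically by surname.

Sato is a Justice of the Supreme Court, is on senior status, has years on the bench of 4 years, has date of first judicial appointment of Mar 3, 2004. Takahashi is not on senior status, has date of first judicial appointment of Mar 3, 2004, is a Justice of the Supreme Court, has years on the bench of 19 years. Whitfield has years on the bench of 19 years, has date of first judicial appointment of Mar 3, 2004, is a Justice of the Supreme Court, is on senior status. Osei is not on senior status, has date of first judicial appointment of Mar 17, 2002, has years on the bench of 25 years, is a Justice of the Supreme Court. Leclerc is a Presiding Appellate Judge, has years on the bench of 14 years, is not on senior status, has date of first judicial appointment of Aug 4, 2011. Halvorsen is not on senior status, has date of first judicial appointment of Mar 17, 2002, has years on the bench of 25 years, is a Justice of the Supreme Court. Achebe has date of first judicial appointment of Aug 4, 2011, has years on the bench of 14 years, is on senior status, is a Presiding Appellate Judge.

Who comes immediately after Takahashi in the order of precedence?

Whitfield

By office: Halvorsen, Osei, Takahashi, Whitfield and Sato (Justice of the Supreme Court); then Achebe and Leclerc (Presiding Appellate Judge).
Among Halvorsen, Osei, Takahashi, Whitfield and Sato, by date of first judicial appointment (earlier first): Halvorsen and Osei (Mar 17, 2002) before Takahashi, Whitfield and Sato (Mar 3, 2004).
Halvorsen and Osei both have years on the bench 25 years, so the next rule applies.
Among Halvorsen and Osei, alphabetically by surname: Halvorsen before Osei.
Among Takahashi, Whitfield and Sato, by years on the bench (higher first): Takahashi and Whitfield (19 years) before Sato (4 years).
Among Takahashi and Whitfield, alphabetically by surname: Takahashi before Whitfield.
Achebe and Leclerc both have date of first judicial appointment Aug 4, 2011, so the next rule applies.
Achebe and Leclerc both have years on the bench 14 years, so the next rule applies.
Among Achebe and Leclerc, alphabetically by surname: Achebe before Leclerc.
Order: Halvorsen, Osei, Takahashi, Whitfield, Sato, Achebe, Leclerc.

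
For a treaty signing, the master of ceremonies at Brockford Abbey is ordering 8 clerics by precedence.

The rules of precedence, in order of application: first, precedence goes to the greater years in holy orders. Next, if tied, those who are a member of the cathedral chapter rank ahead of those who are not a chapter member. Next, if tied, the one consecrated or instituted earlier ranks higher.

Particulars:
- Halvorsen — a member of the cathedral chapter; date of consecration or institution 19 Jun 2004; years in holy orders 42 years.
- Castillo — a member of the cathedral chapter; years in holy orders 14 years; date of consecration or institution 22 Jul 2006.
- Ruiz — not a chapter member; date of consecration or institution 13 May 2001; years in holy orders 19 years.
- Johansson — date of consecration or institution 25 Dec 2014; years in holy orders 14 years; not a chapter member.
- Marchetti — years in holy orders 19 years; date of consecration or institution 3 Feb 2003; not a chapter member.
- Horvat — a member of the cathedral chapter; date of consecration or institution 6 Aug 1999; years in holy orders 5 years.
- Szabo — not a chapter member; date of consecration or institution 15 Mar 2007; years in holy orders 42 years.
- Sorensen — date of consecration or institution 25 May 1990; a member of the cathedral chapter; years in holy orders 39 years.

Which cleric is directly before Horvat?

Johansson

By years in holy orders (higher first): Halvorsen and Szabo (both 42 years); then Sorensen (39 years); then Ruiz and Marchetti (both 19 years); then Castillo and Johansson (both 14 years); then Horvat (5 years).
Among Halvorsen and Szabo, a member of the cathedral chapter before not a chapter member: Halvorsen (a member of the cathedral chapter) before Szabo (not a chapter member).
Ruiz and Marchetti are each not a chapter member, so the next rule applies.
Among Ruiz and Marchetti, by date of consecration or institution (earlier first): Ruiz (13 May 2001) before Marchetti (3 Feb 2003).
Among Castillo and Johansson, a member of the cathedral chapter before not a chapter member: Castillo (a member of the cathedral chapter) before Johansson (not a chapter member).
Order: Halvorsen, Szabo, Sorensen, Ruiz, Marchetti, Castillo, Johansson, Horvat.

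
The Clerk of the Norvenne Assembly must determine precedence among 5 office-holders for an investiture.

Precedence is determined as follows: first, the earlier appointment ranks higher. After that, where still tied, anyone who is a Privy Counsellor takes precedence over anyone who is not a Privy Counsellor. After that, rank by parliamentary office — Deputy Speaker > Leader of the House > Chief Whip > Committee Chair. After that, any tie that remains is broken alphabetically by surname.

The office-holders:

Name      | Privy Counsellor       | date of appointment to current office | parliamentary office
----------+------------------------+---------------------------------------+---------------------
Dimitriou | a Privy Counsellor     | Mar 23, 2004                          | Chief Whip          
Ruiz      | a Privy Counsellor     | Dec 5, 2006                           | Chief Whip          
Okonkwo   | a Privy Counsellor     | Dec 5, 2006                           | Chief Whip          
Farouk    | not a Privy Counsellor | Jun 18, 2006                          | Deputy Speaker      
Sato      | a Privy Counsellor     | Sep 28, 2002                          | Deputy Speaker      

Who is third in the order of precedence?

Farouk

By date of appointment to current office (earlier first): Sato (Sep 28, 2002); then Dimitriou (Mar 23, 2004); then Farouk (Jun 18, 2006); then Okonkwo and Ruiz (both Dec 5, 2006).
Okonkwo and Ruiz are each a Privy Counsellor, so the next rule applies.
Okonkwo and Ruiz are each Chief Whip, so the next rule applies.
Among Okonkwo and Ruiz, alphabetically by surname: Okonkwo before Ruiz.
Order: Sato, Dimitriou, Farouk, Okonkwo, Ruiz.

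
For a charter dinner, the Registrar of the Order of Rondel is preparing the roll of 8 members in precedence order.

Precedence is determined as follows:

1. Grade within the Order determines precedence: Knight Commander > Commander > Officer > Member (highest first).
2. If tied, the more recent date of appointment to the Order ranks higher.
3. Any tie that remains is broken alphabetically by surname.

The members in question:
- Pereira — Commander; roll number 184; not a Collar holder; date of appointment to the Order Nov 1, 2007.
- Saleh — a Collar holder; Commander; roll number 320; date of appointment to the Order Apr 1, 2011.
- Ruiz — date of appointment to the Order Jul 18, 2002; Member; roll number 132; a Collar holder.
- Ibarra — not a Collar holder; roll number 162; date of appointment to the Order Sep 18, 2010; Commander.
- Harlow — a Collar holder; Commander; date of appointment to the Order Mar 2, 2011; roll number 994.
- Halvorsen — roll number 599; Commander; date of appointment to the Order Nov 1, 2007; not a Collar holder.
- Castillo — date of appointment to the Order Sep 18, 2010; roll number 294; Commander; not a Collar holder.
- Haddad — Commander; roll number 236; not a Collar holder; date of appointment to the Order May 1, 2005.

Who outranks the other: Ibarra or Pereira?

By grade within the Order: Saleh, Harlow, Castillo, Ibarra, Halvorsen, Pereira and Haddad (Commander); then Ruiz (Member).
Among Saleh, Harlow, Castillo, Ibarra, Halvorsen, Pereira and Haddad, by date of appointment to the Order (later first): Saleh (Apr 1, 2011) before Harlow (Mar 2, 2011) before Castillo and Ibarra (Sep 18, 2010) before Halvorsen and Pereira (Nov 1, 2007) before Haddad (May 1, 2005).
Among Castillo and Ibarra, alphabetically by surname: Castillo before Ibarra.
Among Halvorsen and Pereira, alphabetically by surname: Halvorsen before Pereira.
So Ibarra takes precedence.

Ibarra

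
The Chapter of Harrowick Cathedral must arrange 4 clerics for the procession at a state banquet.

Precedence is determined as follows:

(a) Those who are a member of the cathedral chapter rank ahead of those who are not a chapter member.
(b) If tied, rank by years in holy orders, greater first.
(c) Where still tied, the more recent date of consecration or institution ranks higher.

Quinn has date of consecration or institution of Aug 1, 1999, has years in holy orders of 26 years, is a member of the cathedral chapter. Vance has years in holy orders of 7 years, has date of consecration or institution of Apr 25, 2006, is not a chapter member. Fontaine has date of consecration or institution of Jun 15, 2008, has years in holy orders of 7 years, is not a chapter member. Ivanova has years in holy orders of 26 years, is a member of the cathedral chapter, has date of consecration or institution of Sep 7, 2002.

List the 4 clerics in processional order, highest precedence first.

By the first rule: Ivanova and Quinn (both a member of the cathedral chapter); then Fontaine and Vance (both not a chapter member).
Ivanova and Quinn both have years in holy orders 26 years, so the next rule applies.
Among Ivanova and Quinn, by date of consecration or institution (later first): Ivanova (Sep 7, 2002) before Quinn (Aug 1, 1999).
Fontaine and Vance both have years in holy orders 7 years, so the next rule applies.
Among Fontaine and Vance, by date of consecration or institution (later first): Fontaine (Jun 15, 2008) before Vance (Apr 25, 2006).
Full order: Ivanova, Quinn, Fontaine, Vance.

Ivanova, Quinn, Fontaine, Vance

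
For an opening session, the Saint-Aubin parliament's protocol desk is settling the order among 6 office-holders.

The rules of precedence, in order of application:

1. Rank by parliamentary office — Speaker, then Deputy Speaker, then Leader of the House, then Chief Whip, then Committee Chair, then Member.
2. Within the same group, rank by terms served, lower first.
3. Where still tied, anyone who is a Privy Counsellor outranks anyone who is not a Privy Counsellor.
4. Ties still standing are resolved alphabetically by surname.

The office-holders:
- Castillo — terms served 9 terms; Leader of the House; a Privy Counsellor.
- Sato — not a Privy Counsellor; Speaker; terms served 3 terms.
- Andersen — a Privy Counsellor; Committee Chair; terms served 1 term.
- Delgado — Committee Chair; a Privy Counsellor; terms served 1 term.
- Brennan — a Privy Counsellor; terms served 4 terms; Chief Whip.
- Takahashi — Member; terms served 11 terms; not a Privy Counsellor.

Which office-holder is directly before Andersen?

By parliamentary office: Sato (Speaker); then Castillo (Leader of the House); then Brennan (Chief Whip); then Andersen and Delgado (Committee Chair); then Takahashi (Member).
Andersen and Delgado both have terms served 1 term, so the next rule applies.
Andersen and Delgado are each a Privy Counsellor, so the next rule applies.
Among Andersen and Delgado, alphabetically by surname: Andersen before Delgado.
Order: Sato, Castillo, Brennan, Andersen, Delgado, Takahashi.

Brennan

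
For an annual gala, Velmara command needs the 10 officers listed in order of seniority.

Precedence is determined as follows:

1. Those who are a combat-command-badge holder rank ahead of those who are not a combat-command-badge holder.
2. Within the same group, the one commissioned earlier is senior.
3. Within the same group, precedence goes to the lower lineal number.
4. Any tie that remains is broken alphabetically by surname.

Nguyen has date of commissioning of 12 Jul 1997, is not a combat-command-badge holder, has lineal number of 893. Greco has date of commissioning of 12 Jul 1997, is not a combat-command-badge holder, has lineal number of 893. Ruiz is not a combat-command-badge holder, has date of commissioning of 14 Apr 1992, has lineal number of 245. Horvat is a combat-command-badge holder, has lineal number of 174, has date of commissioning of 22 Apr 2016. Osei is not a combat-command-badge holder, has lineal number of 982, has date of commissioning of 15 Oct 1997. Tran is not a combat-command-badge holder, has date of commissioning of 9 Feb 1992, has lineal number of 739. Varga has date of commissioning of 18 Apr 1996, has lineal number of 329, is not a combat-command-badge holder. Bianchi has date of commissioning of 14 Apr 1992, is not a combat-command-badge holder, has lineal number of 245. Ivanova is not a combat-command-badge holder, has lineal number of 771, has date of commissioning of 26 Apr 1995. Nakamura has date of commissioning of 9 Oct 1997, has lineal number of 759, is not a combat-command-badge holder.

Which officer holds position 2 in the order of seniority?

Tran

By the first rule: Horvat (a combat-command-badge holder); then Tran, Bianchi, Ruiz, Ivanova, Varga, Greco, Nguyen, Nakamura and Osei (each not a combat-command-badge holder).
Among Tran, Bianchi, Ruiz, Ivanova, Varga, Greco, Nguyen, Nakamura and Osei, by date of commissioning (earlier first): Tran (9 Feb 1992) before Bianchi and Ruiz (14 Apr 1992) before Ivanova (26 Apr 1995) before Varga (18 Apr 1996) before Greco and Nguyen (12 Jul 1997) before Nakamura (9 Oct 1997) before Osei (15 Oct 1997).
Bianchi and Ruiz both have lineal number 245, so the next rule applies.
Among Bianchi and Ruiz, alphabetically by surname: Bianchi before Ruiz.
Greco and Nguyen both have lineal number 893, so the next rule applies.
Among Greco and Nguyen, alphabetically by surname: Greco before Nguyen.
Order: Horvat, Tran, Bianchi, Ruiz, Ivanova, Varga, Greco, Nguyen, Nakamura, Osei.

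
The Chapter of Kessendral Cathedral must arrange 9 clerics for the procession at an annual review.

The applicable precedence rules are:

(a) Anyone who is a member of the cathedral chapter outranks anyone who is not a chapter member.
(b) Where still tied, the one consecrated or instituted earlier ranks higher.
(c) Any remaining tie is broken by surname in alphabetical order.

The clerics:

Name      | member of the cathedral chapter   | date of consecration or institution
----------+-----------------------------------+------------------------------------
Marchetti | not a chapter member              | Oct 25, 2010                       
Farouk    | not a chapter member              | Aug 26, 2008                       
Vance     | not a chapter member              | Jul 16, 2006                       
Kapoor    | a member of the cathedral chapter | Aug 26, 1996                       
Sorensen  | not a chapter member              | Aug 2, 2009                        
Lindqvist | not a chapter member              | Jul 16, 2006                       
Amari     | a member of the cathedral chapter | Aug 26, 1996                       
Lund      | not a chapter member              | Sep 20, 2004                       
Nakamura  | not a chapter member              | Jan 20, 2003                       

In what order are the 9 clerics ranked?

Amari, Kapoor, Nakamura, Lund, Lindqvist, Vance, Farouk, Sorensen, Marchetti

By the first rule: Amari and Kapoor (both a member of the cathedral chapter); then Nakamura, Lund, Lindqvist, Vance, Farouk, Sorensen and Marchetti (each not a chapter member).
Amari and Kapoor both have date of consecration or institution Aug 26, 1996, so the next rule applies.
Among Amari and Kapoor, alphabetically by surname: Amari before Kapoor.
Among Nakamura, Lund, Lindqvist, Vance, Farouk, Sorensen and Marchetti, by date of consecration or institution (earlier first): Nakamura (Jan 20, 2003) before Lund (Sep 20, 2004) before Lindqvist and Vance (Jul 16, 2006) before Farouk (Aug 26, 2008) before Sorensen (Aug 2, 2009) before Marchetti (Oct 25, 2010).
Among Lindqvist and Vance, alphabetically by surname: Lindqvist before Vance.
Full order: Amari, Kapoor, Nakamura, Lund, Lindqvist, Vance, Farouk, Sorensen, Marchetti.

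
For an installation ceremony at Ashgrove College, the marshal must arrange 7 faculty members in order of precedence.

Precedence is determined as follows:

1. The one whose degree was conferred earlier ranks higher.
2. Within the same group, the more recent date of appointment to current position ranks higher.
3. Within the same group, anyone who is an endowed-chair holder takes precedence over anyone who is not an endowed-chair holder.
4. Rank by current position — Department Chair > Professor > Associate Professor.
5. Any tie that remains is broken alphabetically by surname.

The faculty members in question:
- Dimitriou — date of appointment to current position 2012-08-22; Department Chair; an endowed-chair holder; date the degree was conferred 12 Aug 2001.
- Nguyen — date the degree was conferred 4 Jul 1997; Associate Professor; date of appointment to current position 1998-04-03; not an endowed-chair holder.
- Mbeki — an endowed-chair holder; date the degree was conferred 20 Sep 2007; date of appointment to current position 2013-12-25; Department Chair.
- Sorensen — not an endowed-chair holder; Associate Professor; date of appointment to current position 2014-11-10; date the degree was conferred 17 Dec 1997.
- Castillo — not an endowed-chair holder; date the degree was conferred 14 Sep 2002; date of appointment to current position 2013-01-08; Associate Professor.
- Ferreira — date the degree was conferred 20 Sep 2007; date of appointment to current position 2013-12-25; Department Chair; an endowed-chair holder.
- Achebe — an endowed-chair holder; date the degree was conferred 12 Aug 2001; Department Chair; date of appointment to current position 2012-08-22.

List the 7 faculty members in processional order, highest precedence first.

By date the degree was conferred (earlier first): Nguyen (4 Jul 1997); then Sorensen (17 Dec 1997); then Achebe and Dimitriou (both 12 Aug 2001); then Castillo (14 Sep 2002); then Ferreira and Mbeki (both 20 Sep 2007).
Achebe and Dimitriou both have date of appointment to current position 2012-08-22, so the next rule applies.
Achebe and Dimitriou are each an endowed-chair holder, so the next rule applies.
Achebe and Dimitriou are each Department Chair, so the next rule applies.
Among Achebe and Dimitriou, alphabetically by surname: Achebe before Dimitriou.
Ferreira and Mbeki both have date of appointment to current position 2013-12-25, so the next rule applies.
Ferreira and Mbeki are each an endowed-chair holder, so the next rule applies.
Ferreira and Mbeki are each Department Chair, so the next rule applies.
Among Ferreira and Mbeki, alphabetically by surname: Ferreira before Mbeki.
Full order: Nguyen, Sorensen, Achebe, Dimitriou, Castillo, Ferreira, Mbeki.

Nguyen, Sorensen, Achebe, Dimitriou, Castillo, Ferreira, Mbeki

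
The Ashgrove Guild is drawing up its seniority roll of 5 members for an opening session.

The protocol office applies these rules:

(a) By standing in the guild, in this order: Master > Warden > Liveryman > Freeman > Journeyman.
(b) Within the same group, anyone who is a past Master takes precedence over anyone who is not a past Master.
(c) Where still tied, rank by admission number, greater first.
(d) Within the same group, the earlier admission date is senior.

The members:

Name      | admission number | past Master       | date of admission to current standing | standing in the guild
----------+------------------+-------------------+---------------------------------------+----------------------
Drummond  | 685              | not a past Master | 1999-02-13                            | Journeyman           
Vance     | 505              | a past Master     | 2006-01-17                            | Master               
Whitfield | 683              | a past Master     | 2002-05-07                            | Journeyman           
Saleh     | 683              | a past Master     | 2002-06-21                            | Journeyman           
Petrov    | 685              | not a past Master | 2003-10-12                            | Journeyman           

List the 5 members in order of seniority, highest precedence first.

By standing in the guild: Vance (Master); then Whitfield, Saleh, Drummond and Petrov (Journeyman).
Among Whitfield, Saleh, Drummond and Petrov, a past Master before not a past Master: Whitfield and Saleh (a past Master) before Drummond and Petrov (not a past Master).
Whitfield and Saleh both have admission number 683, so the next rule applies.
Among Whitfield and Saleh, by date of admission to current standing (earlier first): Whitfield (2002-05-07) before Saleh (2002-06-21).
Drummond and Petrov both have admission number 685, so the next rule applies.
Among Drummond and Petrov, by date of admission to current standing (earlier first): Drummond (1999-02-13) before Petrov (2003-10-12).
Full order: Vance, Whitfield, Saleh, Drummond, Petrov.

Vance, Whitfield, Saleh, Drummond, Petrov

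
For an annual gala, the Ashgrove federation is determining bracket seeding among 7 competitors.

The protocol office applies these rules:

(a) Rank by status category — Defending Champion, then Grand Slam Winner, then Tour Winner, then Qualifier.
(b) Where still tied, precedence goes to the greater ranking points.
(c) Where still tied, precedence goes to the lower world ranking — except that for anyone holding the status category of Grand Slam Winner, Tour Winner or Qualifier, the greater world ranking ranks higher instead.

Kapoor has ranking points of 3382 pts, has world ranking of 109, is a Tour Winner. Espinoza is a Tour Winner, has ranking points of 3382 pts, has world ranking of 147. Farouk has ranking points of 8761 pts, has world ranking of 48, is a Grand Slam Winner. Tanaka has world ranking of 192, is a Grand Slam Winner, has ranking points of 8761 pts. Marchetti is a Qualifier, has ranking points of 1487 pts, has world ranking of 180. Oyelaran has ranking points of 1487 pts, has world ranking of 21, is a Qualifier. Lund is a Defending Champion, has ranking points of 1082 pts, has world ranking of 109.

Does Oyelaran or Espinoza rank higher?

By status category: Lund (Defending Champion); then Tanaka and Farouk (Grand Slam Winner); then Espinoza and Kapoor (Tour Winner); then Marchetti and Oyelaran (Qualifier).
Tanaka and Farouk both have ranking points 8761 pts, so the next rule applies.
Among Tanaka and Farouk, by world ranking (higher first) (reversed rule for this group): Tanaka (192) before Farouk (48).
Espinoza and Kapoor both have ranking points 3382 pts, so the next rule applies.
Among Espinoza and Kapoor, by world ranking (higher first) (reversed rule for this group): Espinoza (147) before Kapoor (109).
Marchetti and Oyelaran both have ranking points 1487 pts, so the next rule applies.
Among Marchetti and Oyelaran, by world ranking (higher first) (reversed rule for this group): Marchetti (180) before Oyelaran (21).
So Espinoza takes precedence.

Espinoza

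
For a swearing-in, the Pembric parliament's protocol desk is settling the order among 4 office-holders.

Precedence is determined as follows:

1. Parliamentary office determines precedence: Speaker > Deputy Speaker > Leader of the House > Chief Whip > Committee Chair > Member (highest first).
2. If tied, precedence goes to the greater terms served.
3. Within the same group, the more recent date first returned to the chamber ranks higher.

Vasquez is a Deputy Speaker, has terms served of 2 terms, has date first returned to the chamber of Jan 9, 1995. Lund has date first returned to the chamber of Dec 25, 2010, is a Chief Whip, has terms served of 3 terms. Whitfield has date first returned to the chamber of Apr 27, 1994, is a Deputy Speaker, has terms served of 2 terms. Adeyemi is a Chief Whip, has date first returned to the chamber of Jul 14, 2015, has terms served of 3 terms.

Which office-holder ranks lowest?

By parliamentary office: Vasquez and Whitfield (Deputy Speaker); then Adeyemi and Lund (Chief Whip).
Vasquez and Whitfield both have terms served 2 terms, so the next rule applies.
Among Vasquez and Whitfield, by date first returned to the chamber (later first): Vasquez (Jan 9, 1995) before Whitfield (Apr 27, 1994).
Adeyemi and Lund both have terms served 3 terms, so the next rule applies.
Among Adeyemi and Lund, by date first returned to the chamber (later first): Adeyemi (Jul 14, 2015) before Lund (Dec 25, 2010).
Order: Vasquez, Whitfield, Adeyemi, Lund.

Lund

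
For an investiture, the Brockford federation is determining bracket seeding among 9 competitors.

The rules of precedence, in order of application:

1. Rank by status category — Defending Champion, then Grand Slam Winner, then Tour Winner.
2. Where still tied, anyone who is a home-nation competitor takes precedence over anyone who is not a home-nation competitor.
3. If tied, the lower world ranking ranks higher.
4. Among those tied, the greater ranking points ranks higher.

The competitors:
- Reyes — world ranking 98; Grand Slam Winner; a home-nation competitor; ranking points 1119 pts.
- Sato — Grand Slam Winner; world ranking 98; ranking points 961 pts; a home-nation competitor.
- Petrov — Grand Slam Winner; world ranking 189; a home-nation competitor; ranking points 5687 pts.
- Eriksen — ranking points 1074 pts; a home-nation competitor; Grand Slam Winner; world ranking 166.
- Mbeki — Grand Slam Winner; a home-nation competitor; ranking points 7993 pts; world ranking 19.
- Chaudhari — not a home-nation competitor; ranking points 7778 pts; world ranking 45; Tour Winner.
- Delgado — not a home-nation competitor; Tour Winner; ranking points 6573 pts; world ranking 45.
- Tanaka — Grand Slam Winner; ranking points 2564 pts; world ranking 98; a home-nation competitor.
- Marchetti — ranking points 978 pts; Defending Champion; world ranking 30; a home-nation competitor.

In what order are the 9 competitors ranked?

Marchetti, Mbeki, Tanaka, Reyes, Sato, Eriksen, Petrov, Chaudhari, Delgado

By status category: Marchetti (Defending Champion); then Mbeki, Tanaka, Reyes, Sato, Eriksen and Petrov (Grand Slam Winner); then Chaudhari and Delgado (Tour Winner).
Mbeki, Tanaka, Reyes, Sato, Eriksen and Petrov are each a home-nation competitor, so the next rule applies.
Among Mbeki, Tanaka, Reyes, Sato, Eriksen and Petrov, by world ranking (lower first): Mbeki (19) before Tanaka, Reyes and Sato (98) before Eriksen (166) before Petrov (189).
Among Tanaka, Reyes and Sato, by ranking points (higher first): Tanaka (2564 pts) before Reyes (1119 pts) before Sato (961 pts).
Chaudhari and Delgado are each not a home-nation competitor, so the next rule applies.
Chaudhari and Delgado both have world ranking 45, so the next rule applies.
Among Chaudhari and Delgado, by ranking points (higher first): Chaudhari (7778 pts) before Delgado (6573 pts).
Full order: Marchetti, Mbeki, Tanaka, Reyes, Sato, Eriksen, Petrov, Chaudhari, Delgado.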